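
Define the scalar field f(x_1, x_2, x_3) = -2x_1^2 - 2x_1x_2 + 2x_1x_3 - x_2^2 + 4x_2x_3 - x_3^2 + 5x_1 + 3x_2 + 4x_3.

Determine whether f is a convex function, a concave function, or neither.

neither

f is quadratic, so its Hessian is the constant matrix H = [[-4, -2, 2], [-2, -2, 4], [2, 4, -2]].
Leading principal minors: -4, 4, 32.
Neither pattern holds ⇒ H is indefinite ⇒ neither convex nor concave.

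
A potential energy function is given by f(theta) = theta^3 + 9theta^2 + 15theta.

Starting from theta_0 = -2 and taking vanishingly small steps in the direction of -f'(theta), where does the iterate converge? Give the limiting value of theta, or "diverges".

f'(theta) = 3(theta + 1)(theta + 5), so f'(-2) = -9.
Gradient descent moves in the -f' direction, i.e. theta is increasing.
The nearest critical point in that direction is theta = -1, where f'' = 12 > 0 (a local minimum). The iterate converges there.

-1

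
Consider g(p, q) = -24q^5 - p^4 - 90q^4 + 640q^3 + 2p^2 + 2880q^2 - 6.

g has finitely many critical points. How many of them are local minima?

2

g separates as a function of p plus a function of q, so ∇g=0 decouples.
∂g/∂p = -4p(p - 1)(p + 1) = 0 at p ∈ {-1, 0, 1}; ∂g/∂q = -120q(q - 4)(q + 3)(q + 4) = 0 at q ∈ {-4, -3, 0, 4}.
The Hessian is diagonal: diag(g_pp, g_qq). Second derivatives: g_pp(-1)=-8, g_pp(0)=4, g_pp(1)=-8; g_qq(-4)=3840, g_qq(-3)=-2520, g_qq(0)=5760, g_qq(4)=-26880.
Local minima occur where both diagonal entries positive: (0, -4), (0, 0). Count: 2.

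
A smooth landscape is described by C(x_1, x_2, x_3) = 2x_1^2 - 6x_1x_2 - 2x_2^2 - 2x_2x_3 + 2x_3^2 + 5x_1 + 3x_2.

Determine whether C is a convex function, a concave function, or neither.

neither

C is quadratic, so its Hessian is the constant matrix H = [[4, -6, 0], [-6, -4, -2], [0, -2, 4]].
Leading principal minors: 4, -52, -224.
Neither pattern holds ⇒ H is indefinite ⇒ neither convex nor concave.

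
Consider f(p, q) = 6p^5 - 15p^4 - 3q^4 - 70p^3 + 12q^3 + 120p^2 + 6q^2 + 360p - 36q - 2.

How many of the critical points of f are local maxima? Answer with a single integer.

f separates as a function of p plus a function of q, so ∇f=0 decouples.
∂f/∂p = 30(p - 3)(p - 2)(p + 1)(p + 2) = 0 at p ∈ {-2, -1, 2, 3}; ∂f/∂q = -12(q - 3)(q - 1)(q + 1) = 0 at q ∈ {-1, 1, 3}.
The Hessian is diagonal: diag(f_pp, f_qq). Second derivatives: f_pp(-2)=-600, f_pp(-1)=360, f_pp(2)=-360, f_pp(3)=600; f_qq(-1)=-96, f_qq(1)=48, f_qq(3)=-96.
Local maxima occur where both diagonal entries negative: (-2, -1), (-2, 3), (2, -1), (2, 3). Count: 4.

4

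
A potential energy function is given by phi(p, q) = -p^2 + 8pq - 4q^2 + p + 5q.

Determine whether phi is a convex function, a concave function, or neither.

neither

phi is quadratic, so its Hessian is the constant matrix H = [[-2, 8], [8, -8]].
det(H) = -48, tr(H) = -10.
det(H) < 0, so H is indefinite: neither convex nor concave.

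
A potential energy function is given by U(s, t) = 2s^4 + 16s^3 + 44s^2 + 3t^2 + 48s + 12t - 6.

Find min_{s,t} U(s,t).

-36

U(s,t) separates as P(s) + Q(t) − 6, so its minimum is min P + min Q − 6.
P'(s) = 8(s + 1)(s + 2)(s + 3) vanishes at s ∈ {-3, -2, -1}; Q'(t) = 6(t + 2) vanishes at t ∈ {-2}.
Local minima of P (where P''>0): P(-3)=-18, P(-1)=-18. Local minima of Q: Q(-2)=-12.
So the global minimum of U is P(-3) + Q(-2) − 6 = -18 − 12 − 6 = -36, attained at (-3, -2).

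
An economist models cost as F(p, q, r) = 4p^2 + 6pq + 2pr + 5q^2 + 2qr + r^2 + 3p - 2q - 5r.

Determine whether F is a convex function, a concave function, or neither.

convex

F is quadratic, so its Hessian is the constant matrix H = [[8, 6, 2], [6, 10, 2], [2, 2, 2]].
Leading principal minors: 8, 44, 64.
All positive ⇒ H ≻ 0 ⇒ convex.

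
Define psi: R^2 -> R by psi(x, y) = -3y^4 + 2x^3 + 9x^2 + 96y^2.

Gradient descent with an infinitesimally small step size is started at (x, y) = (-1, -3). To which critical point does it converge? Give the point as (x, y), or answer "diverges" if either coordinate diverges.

(0, 0)

psi is separable, so gradient descent decouples: x follows -∂psi/∂x, y follows -∂psi/∂y.
∂psi/∂x = 6x(x + 3); at x=-1 this is -12, so x increases.
∂psi/∂y = -12y(y - 4)(y + 4); at y=-3 this is -252, so y increases.
x converges to its nearest critical value 0 (a local min of the x-part); y converges to 0. The iterate converges to (0, 0).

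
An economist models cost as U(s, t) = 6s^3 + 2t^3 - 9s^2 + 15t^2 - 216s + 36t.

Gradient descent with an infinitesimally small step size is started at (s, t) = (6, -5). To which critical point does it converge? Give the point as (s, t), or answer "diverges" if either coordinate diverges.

U is separable, so gradient descent decouples: s follows -∂U/∂s, t follows -∂U/∂t.
∂U/∂s = 18(s - 4)(s + 3); at s=6 this is 324, so s decreases.
∂U/∂t = 6(t + 2)(t + 3); at t=-5 this is 36, so t decreases.
The t-coordinate has no critical point in that direction and runs off to infinity.

diverges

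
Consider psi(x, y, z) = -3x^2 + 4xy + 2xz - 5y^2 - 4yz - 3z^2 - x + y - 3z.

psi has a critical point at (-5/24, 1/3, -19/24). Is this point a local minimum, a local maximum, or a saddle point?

The Hessian is constant: H = [[-6, 4, 2], [4, -10, -4], [2, -4, -6]].
Leading principal minors: Δ₁ = -6, Δ₂ = 44, Δ₃ = -192.
The minors alternate sign starting negative (−, +, −), so H is negative definite: a local maximum.

local maximum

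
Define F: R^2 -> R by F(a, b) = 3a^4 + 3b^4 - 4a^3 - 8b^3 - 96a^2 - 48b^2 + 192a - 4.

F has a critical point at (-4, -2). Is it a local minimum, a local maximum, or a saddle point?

The mixed partial ∂²F/∂a∂b is 0, so the Hessian at any point is diag(F_aa, F_bb) = diag(12(3a^2 - 2a - 16), 12(3b^2 - 4b - 8)).
At (-4, -2): H = diag(480, 144).
Both eigenvalues are positive, so H is positive definite: a local minimum.

local minimum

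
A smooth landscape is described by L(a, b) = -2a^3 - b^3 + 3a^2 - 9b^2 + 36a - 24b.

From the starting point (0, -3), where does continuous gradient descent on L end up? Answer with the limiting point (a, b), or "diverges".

L is separable, so gradient descent decouples: a follows -∂L/∂a, b follows -∂L/∂b.
∂L/∂a = -6(a - 3)(a + 2); at a=0 this is 36, so a decreases.
∂L/∂b = -3(b + 2)(b + 4); at b=-3 this is 3, so b decreases.
a converges to its nearest critical value -2 (a local min of the a-part); b converges to -4. The iterate converges to (-2, -4).

(-2, -4)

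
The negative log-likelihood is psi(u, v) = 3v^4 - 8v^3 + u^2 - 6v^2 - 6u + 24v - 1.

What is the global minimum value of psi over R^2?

psi(u,v) separates as P(u) + Q(v) − 1, so its minimum is min P + min Q − 1.
P'(u) = 2u - 6 vanishes at u ∈ {3}; Q'(v) = 12(v - 2)(v - 1)(v + 1) vanishes at v ∈ {-1, 1, 2}.
Local minima of P (where P''>0): P(3)=-9. Local minima of Q: Q(-1)=-19, Q(2)=8.
So the global minimum of psi is P(3) + Q(-1) − 1 = -9 − 19 − 1 = -29, attained at (3, -1).

-29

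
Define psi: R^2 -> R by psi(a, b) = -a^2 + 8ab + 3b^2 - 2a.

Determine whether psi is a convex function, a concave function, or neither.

neither

psi is quadratic, so its Hessian is the constant matrix H = [[-2, 8], [8, 6]].
det(H) = -76, tr(H) = 4.
det(H) < 0, so H is indefinite: neither convex nor concave.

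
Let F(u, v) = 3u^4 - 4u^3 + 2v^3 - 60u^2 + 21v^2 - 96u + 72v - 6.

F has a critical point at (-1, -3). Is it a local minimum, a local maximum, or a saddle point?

The mixed partial ∂²F/∂u∂v is 0, so the Hessian at any point is diag(F_uu, F_vv) = diag(12(3u^2 - 2u - 10), 6(2v + 7)).
At (-1, -3): H = diag(-60, 6).
The eigenvalues have opposite signs, so H is indefinite: a saddle point.

saddle point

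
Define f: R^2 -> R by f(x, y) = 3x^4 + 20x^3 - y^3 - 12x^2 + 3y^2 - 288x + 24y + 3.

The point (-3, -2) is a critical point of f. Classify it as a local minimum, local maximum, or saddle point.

The mixed partial ∂²f/∂x∂y is 0, so the Hessian at any point is diag(f_xx, f_yy) = diag(12(3x^2 + 10x - 2), 6(-y + 1)).
At (-3, -2): H = diag(-60, 18).
The eigenvalues have opposite signs, so H is indefinite: a saddle point.

saddle point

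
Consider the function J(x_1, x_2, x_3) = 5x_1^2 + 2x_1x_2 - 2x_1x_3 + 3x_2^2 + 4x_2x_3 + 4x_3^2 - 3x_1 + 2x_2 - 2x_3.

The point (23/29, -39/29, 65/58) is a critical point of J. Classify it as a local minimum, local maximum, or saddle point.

The Hessian is constant: H = [[10, 2, -2], [2, 6, 4], [-2, 4, 8]].
Leading principal minors: Δ₁ = 10, Δ₂ = 56, Δ₃ = 232.
All leading minors are positive, so H is positive definite: a local minimum.

local minimum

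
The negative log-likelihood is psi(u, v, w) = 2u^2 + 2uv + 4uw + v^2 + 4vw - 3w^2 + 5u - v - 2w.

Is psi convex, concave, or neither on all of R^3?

psi is quadratic, so its Hessian is the constant matrix H = [[4, 2, 4], [2, 2, 4], [4, 4, -6]].
Leading principal minors: 4, 4, -56.
Neither pattern holds ⇒ H is indefinite ⇒ neither convex nor concave.

neither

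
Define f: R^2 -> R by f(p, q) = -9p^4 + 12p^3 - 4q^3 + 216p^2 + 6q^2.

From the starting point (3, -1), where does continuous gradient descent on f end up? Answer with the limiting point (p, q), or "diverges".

f is separable, so gradient descent decouples: p follows -∂f/∂p, q follows -∂f/∂q.
∂f/∂p = -36p(p - 4)(p + 3); at p=3 this is 648, so p decreases.
∂f/∂q = -12q(q - 1); at q=-1 this is -24, so q increases.
p converges to its nearest critical value 0 (a local min of the p-part); q converges to 0. The iterate converges to (0, 0).

(0, 0)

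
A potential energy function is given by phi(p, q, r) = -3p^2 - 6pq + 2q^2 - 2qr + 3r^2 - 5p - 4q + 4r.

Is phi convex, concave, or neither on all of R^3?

phi is quadratic, so its Hessian is the constant matrix H = [[-6, -6, 0], [-6, 4, -2], [0, -2, 6]].
Leading principal minors: -6, -60, -336.
Neither pattern holds ⇒ H is indefinite ⇒ neither convex nor concave.

neither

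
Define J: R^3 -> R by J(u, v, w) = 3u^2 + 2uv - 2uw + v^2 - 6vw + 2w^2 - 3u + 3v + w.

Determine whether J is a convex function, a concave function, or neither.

neither

J is quadratic, so its Hessian is the constant matrix H = [[6, 2, -2], [2, 2, -6], [-2, -6, 4]].
Leading principal minors: 6, 8, -144.
Neither pattern holds ⇒ H is indefinite ⇒ neither convex nor concave.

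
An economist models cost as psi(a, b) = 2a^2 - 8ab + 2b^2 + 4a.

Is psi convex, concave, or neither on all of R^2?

psi is quadratic, so its Hessian is the constant matrix H = [[4, -8], [-8, 4]].
det(H) = -48, tr(H) = 8.
det(H) < 0, so H is indefinite: neither convex nor concave.

neither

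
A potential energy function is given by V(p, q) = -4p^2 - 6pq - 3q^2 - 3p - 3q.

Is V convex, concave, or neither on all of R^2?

concave

V is quadratic, so its Hessian is the constant matrix H = [[-8, -6], [-6, -6]].
det(H) = 12, tr(H) = -14.
det(H) > 0 and tr(H) < 0, so H is negative definite everywhere: concave.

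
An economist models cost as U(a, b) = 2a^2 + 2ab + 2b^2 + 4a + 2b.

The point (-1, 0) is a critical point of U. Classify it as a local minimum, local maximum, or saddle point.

local minimum

The Hessian of U is constant: H = [[4, 2], [2, 4]].
det(H) = 4·4 − 2² = 12.
det(H) > 0 and tr(H) = 8 > 0, so H is positive definite and the point is a local minimum.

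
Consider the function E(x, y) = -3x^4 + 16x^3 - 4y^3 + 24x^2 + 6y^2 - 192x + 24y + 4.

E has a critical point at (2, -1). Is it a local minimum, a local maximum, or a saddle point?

The mixed partial ∂²E/∂x∂y is 0, so the Hessian at any point is diag(E_xx, E_yy) = diag(12(-3x^2 + 8x + 4), 12(-2y + 1)).
At (2, -1): H = diag(96, 36).
Both eigenvalues are positive, so H is positive definite: a local minimum.

local minimum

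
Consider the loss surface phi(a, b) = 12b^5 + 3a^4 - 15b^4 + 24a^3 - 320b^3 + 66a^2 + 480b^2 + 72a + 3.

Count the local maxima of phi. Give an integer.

2

phi separates as a function of a plus a function of b, so ∇phi=0 decouples.
∂phi/∂a = 12(a + 1)(a + 2)(a + 3) = 0 at a ∈ {-3, -2, -1}; ∂phi/∂b = 60b(b - 4)(b - 1)(b + 4) = 0 at b ∈ {-4, 0, 1, 4}.
The Hessian is diagonal: diag(phi_aa, phi_bb). Second derivatives: phi_aa(-3)=24, phi_aa(-2)=-12, phi_aa(-1)=24; phi_bb(-4)=-9600, phi_bb(0)=960, phi_bb(1)=-900, phi_bb(4)=5760.
Local maxima occur where both diagonal entries negative: (-2, -4), (-2, 1). Count: 2.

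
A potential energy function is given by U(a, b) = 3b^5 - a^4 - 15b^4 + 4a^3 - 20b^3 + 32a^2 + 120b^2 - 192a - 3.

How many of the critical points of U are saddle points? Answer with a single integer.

U separates as a function of a plus a function of b, so ∇U=0 decouples.
∂U/∂a = -4(a - 4)(a - 3)(a + 4) = 0 at a ∈ {-4, 3, 4}; ∂U/∂b = 15b(b - 4)(b - 2)(b + 2) = 0 at b ∈ {-2, 0, 2, 4}.
The Hessian is diagonal: diag(U_aa, U_bb). Second derivatives: U_aa(-4)=-224, U_aa(3)=28, U_aa(4)=-32; U_bb(-2)=-720, U_bb(0)=240, U_bb(2)=-240, U_bb(4)=720.
Saddle points occur where the two diagonal entries have opposite signs: (-4, 0), (-4, 4), (3, -2), (3, 2), (4, 0), (4, 4). Count: 6.

6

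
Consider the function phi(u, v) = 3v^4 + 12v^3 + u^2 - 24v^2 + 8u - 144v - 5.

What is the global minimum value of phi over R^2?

phi(u,v) separates as P(u) + Q(v) − 5, so its minimum is min P + min Q − 5.
P'(u) = 2u + 8 vanishes at u ∈ {-4}; Q'(v) = 12(v - 2)(v + 2)(v + 3) vanishes at v ∈ {-3, -2, 2}.
Local minima of P (where P''>0): P(-4)=-16. Local minima of Q: Q(-3)=135, Q(2)=-240.
So the global minimum of phi is P(-4) + Q(2) − 5 = -16 − 240 − 5 = -261, attained at (-4, 2).

-261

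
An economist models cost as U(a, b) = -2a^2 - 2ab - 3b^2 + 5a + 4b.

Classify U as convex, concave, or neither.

concave

U is quadratic, so its Hessian is the constant matrix H = [[-4, -2], [-2, -6]].
det(H) = 20, tr(H) = -10.
det(H) > 0 and tr(H) < 0, so H is negative definite everywhere: concave.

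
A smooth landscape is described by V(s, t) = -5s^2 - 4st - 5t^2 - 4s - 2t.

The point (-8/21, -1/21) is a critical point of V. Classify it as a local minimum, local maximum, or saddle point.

local maximum

The Hessian of V is constant: H = [[-10, -4], [-4, -10]].
det(H) = (-10)·(-10) − (-4)² = 84.
det(H) > 0 and tr(H) = -20 < 0, so H is negative definite and the point is a local maximum.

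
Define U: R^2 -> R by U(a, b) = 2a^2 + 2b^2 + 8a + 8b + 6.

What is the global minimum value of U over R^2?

U(a,b) separates as P(a) + Q(b) + 6, so its minimum is min P + min Q + 6.
P'(a) = 4a + 8 vanishes at a ∈ {-2}; Q'(b) = 4b + 8 vanishes at b ∈ {-2}.
Local minima of P (where P''>0): P(-2)=-8. Local minima of Q: Q(-2)=-8.
So the global minimum of U is P(-2) + Q(-2) + 6 = -8 − 8 + 6 = -10, attained at (-2, -2).

-10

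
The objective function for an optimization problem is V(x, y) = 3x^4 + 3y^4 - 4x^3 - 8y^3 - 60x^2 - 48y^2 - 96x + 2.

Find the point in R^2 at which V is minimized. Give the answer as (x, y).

V(x,y) separates as P(x) + Q(y) + 2, so its minimum is min P + min Q + 2.
P'(x) = 12(x - 4)(x + 1)(x + 2) vanishes at x ∈ {-2, -1, 4}; Q'(y) = 12y(y - 4)(y + 2) vanishes at y ∈ {-2, 0, 4}.
Local minima of P (where P''>0): P(-2)=32, P(4)=-832. Local minima of Q: Q(-2)=-80, Q(4)=-512.
So the global minimum of V is P(4) + Q(4) + 2 = -832 − 512 + 2 = -1342, attained at (4, 4).

(4, 4)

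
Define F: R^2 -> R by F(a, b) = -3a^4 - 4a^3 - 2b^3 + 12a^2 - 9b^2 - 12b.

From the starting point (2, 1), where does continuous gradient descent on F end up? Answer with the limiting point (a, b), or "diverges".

diverges

F is separable, so gradient descent decouples: a follows -∂F/∂a, b follows -∂F/∂b.
∂F/∂a = -12a(a - 1)(a + 2); at a=2 this is -96, so a increases.
∂F/∂b = -6(b + 1)(b + 2); at b=1 this is -36, so b increases.
The a-coordinate has no critical point in that direction and runs off to infinity.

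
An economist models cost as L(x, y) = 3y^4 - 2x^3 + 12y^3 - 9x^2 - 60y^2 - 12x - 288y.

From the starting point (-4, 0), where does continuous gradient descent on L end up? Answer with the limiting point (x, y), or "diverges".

L is separable, so gradient descent decouples: x follows -∂L/∂x, y follows -∂L/∂y.
∂L/∂x = -6(x + 1)(x + 2); at x=-4 this is -36, so x increases.
∂L/∂y = 12(y - 3)(y + 2)(y + 4); at y=0 this is -288, so y increases.
x converges to its nearest critical value -2 (a local min of the x-part); y converges to 3. The iterate converges to (-2, 3).

(-2, 3)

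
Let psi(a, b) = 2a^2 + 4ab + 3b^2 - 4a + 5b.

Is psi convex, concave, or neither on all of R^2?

psi is quadratic, so its Hessian is the constant matrix H = [[4, 4], [4, 6]].
det(H) = 8, tr(H) = 10.
det(H) > 0 and tr(H) > 0, so H is positive definite everywhere: convex.

convex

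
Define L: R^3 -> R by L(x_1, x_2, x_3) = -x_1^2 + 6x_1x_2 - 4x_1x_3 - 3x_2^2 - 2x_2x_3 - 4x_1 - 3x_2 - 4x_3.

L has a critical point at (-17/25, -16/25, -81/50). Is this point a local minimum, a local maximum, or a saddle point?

saddle point

The Hessian is constant: H = [[-2, 6, -4], [6, -6, -2], [-4, -2, 0]].
Leading principal minors: Δ₁ = -2, Δ₂ = -24, Δ₃ = 200.
The minors fit neither the all-positive nor the alternating-sign pattern, so H is indefinite: a saddle point.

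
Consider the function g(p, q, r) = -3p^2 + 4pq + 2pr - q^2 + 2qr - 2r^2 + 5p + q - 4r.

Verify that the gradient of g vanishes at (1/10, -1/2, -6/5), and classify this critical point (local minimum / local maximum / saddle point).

saddle point

∇g = (-6p + 4q + 2r + 5, 4p - 2q + 2r + 1, 2p + 2q - 4r - 4); substituting (1/10, -1/2, -6/5) gives ∇g = (0, 0, 0), so (1/10, -1/2, -6/5) is indeed a critical point.
The Hessian is constant: H = [[-6, 4, 2], [4, -2, 2], [2, 2, -4]].
Leading principal minors: Δ₁ = -6, Δ₂ = -4, Δ₃ = 80.
The minors fit neither the all-positive nor the alternating-sign pattern, so H is indefinite: a saddle point.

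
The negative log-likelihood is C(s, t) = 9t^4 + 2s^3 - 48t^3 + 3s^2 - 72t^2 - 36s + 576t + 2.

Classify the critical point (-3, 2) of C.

The mixed partial ∂²C/∂s∂t is 0, so the Hessian at any point is diag(C_ss, C_tt) = diag(6(2s + 1), 36(3t^2 - 8t - 4)).
At (-3, 2): H = diag(-30, -288).
Both eigenvalues are negative, so H is negative definite: a local maximum.

local maximum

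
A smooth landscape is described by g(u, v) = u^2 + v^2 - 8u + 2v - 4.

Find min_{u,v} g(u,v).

-21

g(u,v) separates as P(u) + Q(v) − 4, so its minimum is min P + min Q − 4.
P'(u) = 2u - 8 vanishes at u ∈ {4}; Q'(v) = 2v + 2 vanishes at v ∈ {-1}.
Local minima of P (where P''>0): P(4)=-16. Local minima of Q: Q(-1)=-1.
So the global minimum of g is P(4) + Q(-1) − 4 = -16 − 1 − 4 = -21, attained at (4, -1).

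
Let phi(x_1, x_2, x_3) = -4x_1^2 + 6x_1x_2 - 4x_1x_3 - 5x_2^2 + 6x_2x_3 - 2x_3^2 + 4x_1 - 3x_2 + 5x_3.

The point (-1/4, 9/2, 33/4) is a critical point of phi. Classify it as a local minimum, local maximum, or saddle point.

local maximum

The Hessian is constant: H = [[-8, 6, -4], [6, -10, 6], [-4, 6, -4]].
Leading principal minors: Δ₁ = -8, Δ₂ = 44, Δ₃ = -16.
The minors alternate sign starting negative (−, +, −), so H is negative definite: a local maximum.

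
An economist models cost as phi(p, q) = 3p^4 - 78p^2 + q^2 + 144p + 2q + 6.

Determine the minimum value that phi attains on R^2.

-1051

phi(p,q) separates as A(p) + B(q) + 6, so its minimum is min A + min B + 6.
A'(p) = 12(p - 3)(p - 1)(p + 4) vanishes at p ∈ {-4, 1, 3}; B'(q) = 2q + 2 vanishes at q ∈ {-1}.
Local minima of A (where A''>0): A(-4)=-1056, A(3)=-27. Local minima of B: B(-1)=-1.
So the global minimum of phi is A(-4) + B(-1) + 6 = -1056 − 1 + 6 = -1051, attained at (-4, -1).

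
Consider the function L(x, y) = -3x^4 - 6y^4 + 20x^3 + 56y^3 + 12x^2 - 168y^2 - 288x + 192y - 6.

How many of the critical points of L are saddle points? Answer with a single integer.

L separates as a function of x plus a function of y, so ∇L=0 decouples.
∂L/∂x = -12(x - 4)(x - 3)(x + 2) = 0 at x ∈ {-2, 3, 4}; ∂L/∂y = -24(y - 4)(y - 2)(y - 1) = 0 at y ∈ {1, 2, 4}.
The Hessian is diagonal: diag(L_xx, L_yy). Second derivatives: L_xx(-2)=-360, L_xx(3)=60, L_xx(4)=-72; L_yy(1)=-72, L_yy(2)=48, L_yy(4)=-144.
Saddle points occur where the two diagonal entries have opposite signs: (-2, 2), (3, 1), (3, 4), (4, 2). Count: 4.

4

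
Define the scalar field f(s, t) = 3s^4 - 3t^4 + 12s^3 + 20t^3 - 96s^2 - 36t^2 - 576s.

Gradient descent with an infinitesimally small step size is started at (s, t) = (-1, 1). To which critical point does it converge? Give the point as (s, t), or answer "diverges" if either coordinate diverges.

f is separable, so gradient descent decouples: s follows -∂f/∂s, t follows -∂f/∂t.
∂f/∂s = 12(s - 4)(s + 3)(s + 4); at s=-1 this is -360, so s increases.
∂f/∂t = -12t(t - 3)(t - 2); at t=1 this is -24, so t increases.
s converges to its nearest critical value 4 (a local min of the s-part); t converges to 2. The iterate converges to (4, 2).

(4, 2)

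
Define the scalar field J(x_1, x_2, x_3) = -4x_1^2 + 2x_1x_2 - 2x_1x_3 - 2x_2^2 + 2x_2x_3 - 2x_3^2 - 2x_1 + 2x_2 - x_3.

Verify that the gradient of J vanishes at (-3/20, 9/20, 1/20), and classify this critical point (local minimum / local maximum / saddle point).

local maximum

∇J = (-8x_1 + 2x_2 - 2x_3 - 2, 2x_1 - 4x_2 + 2x_3 + 2, -2x_1 + 2x_2 - 4x_3 - 1); substituting (-3/20, 9/20, 1/20) gives ∇J = (0, 0, 0), so (-3/20, 9/20, 1/20) is indeed a critical point.
The Hessian is constant: H = [[-8, 2, -2], [2, -4, 2], [-2, 2, -4]].
Leading principal minors: Δ₁ = -8, Δ₂ = 28, Δ₃ = -80.
The minors alternate sign starting negative (−, +, −), so H is negative definite: a local maximum.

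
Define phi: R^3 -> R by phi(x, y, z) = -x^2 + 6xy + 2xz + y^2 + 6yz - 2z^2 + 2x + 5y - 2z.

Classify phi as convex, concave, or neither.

phi is quadratic, so its Hessian is the constant matrix H = [[-2, 6, 2], [6, 2, 6], [2, 6, -4]].
Leading principal minors: -2, -40, 368.
Neither pattern holds ⇒ H is indefinite ⇒ neither convex nor concave.

neither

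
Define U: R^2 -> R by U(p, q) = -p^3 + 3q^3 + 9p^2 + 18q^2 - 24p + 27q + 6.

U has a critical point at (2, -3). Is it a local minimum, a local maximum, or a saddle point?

The mixed partial ∂²U/∂p∂q is 0, so the Hessian at any point is diag(U_pp, U_qq) = diag(6(-p + 3), 18(q + 2)).
At (2, -3): H = diag(6, -18).
The eigenvalues have opposite signs, so H is indefinite: a saddle point.

saddle point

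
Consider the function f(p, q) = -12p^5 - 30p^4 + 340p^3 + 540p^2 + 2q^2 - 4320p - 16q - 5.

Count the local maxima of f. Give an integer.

0

f separates as a function of p plus a function of q, so ∇f=0 decouples.
∂f/∂p = -60(p - 3)(p - 2)(p + 3)(p + 4) = 0 at p ∈ {-4, -3, 2, 3}; ∂f/∂q = 4(q - 4) = 0 at q ∈ {4}.
The Hessian is diagonal: diag(f_pp, f_qq). Second derivatives: f_pp(-4)=2520, f_pp(-3)=-1800, f_pp(2)=1800, f_pp(3)=-2520; f_qq(4)=4.
Local maxima occur where both diagonal entries negative: none. Count: 0.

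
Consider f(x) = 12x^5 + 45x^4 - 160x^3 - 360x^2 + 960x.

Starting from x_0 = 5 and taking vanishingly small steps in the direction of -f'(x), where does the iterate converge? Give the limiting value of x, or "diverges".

f'(x) = 60(x - 2)(x - 1)(x + 2)(x + 4), so f'(5) = 45360.
Gradient descent moves in the -f' direction, i.e. x is decreasing.
The nearest critical point in that direction is x = 2, where f'' = 1440 > 0 (a local minimum). The iterate converges there.

2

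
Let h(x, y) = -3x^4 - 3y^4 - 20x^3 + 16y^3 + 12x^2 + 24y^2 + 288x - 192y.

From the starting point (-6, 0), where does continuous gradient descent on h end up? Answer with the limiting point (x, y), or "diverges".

h is separable, so gradient descent decouples: x follows -∂h/∂x, y follows -∂h/∂y.
∂h/∂x = -12(x - 2)(x + 3)(x + 4); at x=-6 this is 576, so x decreases.
∂h/∂y = -12(y - 4)(y - 2)(y + 2); at y=0 this is -192, so y increases.
The x-coordinate has no critical point in that direction and runs off to infinity.

diverges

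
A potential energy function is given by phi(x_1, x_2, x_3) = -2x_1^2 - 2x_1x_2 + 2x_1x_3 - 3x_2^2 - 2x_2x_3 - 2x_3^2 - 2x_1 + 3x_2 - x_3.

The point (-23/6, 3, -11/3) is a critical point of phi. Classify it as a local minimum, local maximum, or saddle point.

The Hessian is constant: H = [[-4, -2, 2], [-2, -6, -2], [2, -2, -4]].
Leading principal minors: Δ₁ = -4, Δ₂ = 20, Δ₃ = -24.
The minors alternate sign starting negative (−, +, −), so H is negative definite: a local maximum.

local maximum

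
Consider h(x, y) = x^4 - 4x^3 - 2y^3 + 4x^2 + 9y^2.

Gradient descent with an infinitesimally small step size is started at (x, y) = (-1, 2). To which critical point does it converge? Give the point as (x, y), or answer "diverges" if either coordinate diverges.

h is separable, so gradient descent decouples: x follows -∂h/∂x, y follows -∂h/∂y.
∂h/∂x = 4x(x - 2)(x - 1); at x=-1 this is -24, so x increases.
∂h/∂y = -6y(y - 3); at y=2 this is 12, so y decreases.
x converges to its nearest critical value 0 (a local min of the x-part); y converges to 0. The iterate converges to (0, 0).

(0, 0)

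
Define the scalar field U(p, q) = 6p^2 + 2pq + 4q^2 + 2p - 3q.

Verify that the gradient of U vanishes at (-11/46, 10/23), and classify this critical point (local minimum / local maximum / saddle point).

local minimum

∇U = (12p + 2q + 2, 2p + 8q - 3); substituting (-11/46, 10/23) gives ∇U = (0, 0), so (-11/46, 10/23) is indeed a critical point.
The Hessian of U is constant: H = [[12, 2], [2, 8]].
det(H) = 12·8 − 2² = 92.
det(H) > 0 and tr(H) = 20 > 0, so H is positive definite and the point is a local minimum.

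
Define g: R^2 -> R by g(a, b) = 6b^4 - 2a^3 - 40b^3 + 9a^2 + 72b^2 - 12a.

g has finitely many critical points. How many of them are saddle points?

g separates as a function of a plus a function of b, so ∇g=0 decouples.
∂g/∂a = -6(a - 2)(a - 1) = 0 at a ∈ {1, 2}; ∂g/∂b = 24b(b - 3)(b - 2) = 0 at b ∈ {0, 2, 3}.
The Hessian is diagonal: diag(g_aa, g_bb). Second derivatives: g_aa(1)=6, g_aa(2)=-6; g_bb(0)=144, g_bb(2)=-48, g_bb(3)=72.
Saddle points occur where the two diagonal entries have opposite signs: (1, 2), (2, 0), (2, 3). Count: 3.

3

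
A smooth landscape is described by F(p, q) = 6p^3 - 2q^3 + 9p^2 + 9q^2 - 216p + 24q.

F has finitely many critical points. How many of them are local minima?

F separates as a function of p plus a function of q, so ∇F=0 decouples.
∂F/∂p = 18(p - 3)(p + 4) = 0 at p ∈ {-4, 3}; ∂F/∂q = -6(q - 4)(q + 1) = 0 at q ∈ {-1, 4}.
The Hessian is diagonal: diag(F_pp, F_qq). Second derivatives: F_pp(-4)=-126, F_pp(3)=126; F_qq(-1)=30, F_qq(4)=-30.
Local minima occur where both diagonal entries positive: (3, -1). Count: 1.

1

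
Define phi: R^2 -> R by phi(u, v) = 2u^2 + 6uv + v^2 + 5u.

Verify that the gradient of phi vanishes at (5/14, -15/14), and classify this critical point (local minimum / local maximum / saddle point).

∇phi = (4u + 6v + 5, 6u + 2v); substituting (5/14, -15/14) gives ∇phi = (0, 0), so (5/14, -15/14) is indeed a critical point.
The Hessian of phi is constant: H = [[4, 6], [6, 2]].
det(H) = 4·2 − 6² = -28.
Since det(H) < 0, H is indefinite and the critical point is a saddle point.

saddle point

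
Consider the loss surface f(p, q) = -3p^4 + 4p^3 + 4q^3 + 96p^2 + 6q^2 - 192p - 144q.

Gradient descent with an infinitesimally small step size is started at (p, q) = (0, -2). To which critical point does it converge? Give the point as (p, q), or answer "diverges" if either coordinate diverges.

f is separable, so gradient descent decouples: p follows -∂f/∂p, q follows -∂f/∂q.
∂f/∂p = -12(p - 4)(p - 1)(p + 4); at p=0 this is -192, so p increases.
∂f/∂q = 12(q - 3)(q + 4); at q=-2 this is -120, so q increases.
p converges to its nearest critical value 1 (a local min of the p-part); q converges to 3. The iterate converges to (1, 3).

(1, 3)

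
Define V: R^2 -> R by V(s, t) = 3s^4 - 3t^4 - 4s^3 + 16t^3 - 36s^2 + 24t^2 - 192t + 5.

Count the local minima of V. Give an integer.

V separates as a function of s plus a function of t, so ∇V=0 decouples.
∂V/∂s = 12s(s - 3)(s + 2) = 0 at s ∈ {-2, 0, 3}; ∂V/∂t = -12(t - 4)(t - 2)(t + 2) = 0 at t ∈ {-2, 2, 4}.
The Hessian is diagonal: diag(V_ss, V_tt). Second derivatives: V_ss(-2)=120, V_ss(0)=-72, V_ss(3)=180; V_tt(-2)=-288, V_tt(2)=96, V_tt(4)=-144.
Local minima occur where both diagonal entries positive: (-2, 2), (3, 2). Count: 2.

2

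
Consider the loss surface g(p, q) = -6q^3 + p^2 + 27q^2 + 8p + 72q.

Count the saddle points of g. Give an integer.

g separates as a function of p plus a function of q, so ∇g=0 decouples.
∂g/∂p = 2(p + 4) = 0 at p ∈ {-4}; ∂g/∂q = -18(q - 4)(q + 1) = 0 at q ∈ {-1, 4}.
The Hessian is diagonal: diag(g_pp, g_qq). Second derivatives: g_pp(-4)=2; g_qq(-1)=90, g_qq(4)=-90.
Saddle points occur where the two diagonal entries have opposite signs: (-4, 4). Count: 1.

1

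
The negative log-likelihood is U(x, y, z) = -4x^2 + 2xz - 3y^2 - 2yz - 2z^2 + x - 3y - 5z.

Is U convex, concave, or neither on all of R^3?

U is quadratic, so its Hessian is the constant matrix H = [[-8, 0, 2], [0, -6, -2], [2, -2, -4]].
Leading principal minors: -8, 48, -136.
Signs alternate −, +, − ⇒ H ≺ 0 ⇒ concave.

concave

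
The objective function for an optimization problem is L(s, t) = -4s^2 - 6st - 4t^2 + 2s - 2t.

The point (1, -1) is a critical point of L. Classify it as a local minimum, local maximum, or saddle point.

local maximum

The Hessian of L is constant: H = [[-8, -6], [-6, -8]].
det(H) = (-8)·(-8) − (-6)² = 28.
det(H) > 0 and tr(H) = -16 < 0, so H is negative definite and the point is a local maximum.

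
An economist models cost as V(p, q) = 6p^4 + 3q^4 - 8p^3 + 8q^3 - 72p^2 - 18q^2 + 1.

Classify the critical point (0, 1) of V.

saddle point

The mixed partial ∂²V/∂p∂q is 0, so the Hessian at any point is diag(V_pp, V_qq) = diag(24(3p^2 - 2p - 6), 12(3q^2 + 4q - 3)).
At (0, 1): H = diag(-144, 48).
The eigenvalues have opposite signs, so H is indefinite: a saddle point.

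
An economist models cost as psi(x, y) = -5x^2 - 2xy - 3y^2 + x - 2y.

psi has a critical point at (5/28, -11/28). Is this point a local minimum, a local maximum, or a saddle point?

The Hessian of psi is constant: H = [[-10, -2], [-2, -6]].
det(H) = (-10)·(-6) − (-2)² = 56.
det(H) > 0 and tr(H) = -16 < 0, so H is negative definite and the point is a local maximum.

local maximum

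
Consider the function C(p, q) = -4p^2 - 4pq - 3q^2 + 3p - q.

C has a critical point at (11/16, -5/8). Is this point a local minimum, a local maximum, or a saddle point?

The Hessian of C is constant: H = [[-8, -4], [-4, -6]].
det(H) = (-8)·(-6) − (-4)² = 32.
det(H) > 0 and tr(H) = -14 < 0, so H is negative definite and the point is a local maximum.

local maximum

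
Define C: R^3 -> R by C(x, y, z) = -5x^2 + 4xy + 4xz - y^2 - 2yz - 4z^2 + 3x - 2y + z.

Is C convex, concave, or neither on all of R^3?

C is quadratic, so its Hessian is the constant matrix H = [[-10, 4, 4], [4, -2, -2], [4, -2, -8]].
Leading principal minors: -10, 4, -24.
Signs alternate −, +, − ⇒ H ≺ 0 ⇒ concave.

concave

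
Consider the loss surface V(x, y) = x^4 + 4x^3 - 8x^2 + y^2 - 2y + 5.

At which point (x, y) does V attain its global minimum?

V(x,y) separates as P(x) + Q(y) + 5, so its minimum is min P + min Q + 5.
P'(x) = 4x(x - 1)(x + 4) vanishes at x ∈ {-4, 0, 1}; Q'(y) = 2y - 2 vanishes at y ∈ {1}.
Local minima of P (where P''>0): P(-4)=-128, P(1)=-3. Local minima of Q: Q(1)=-1.
So the global minimum of V is P(-4) + Q(1) + 5 = -128 − 1 + 5 = -124, attained at (-4, 1).

(-4, 1)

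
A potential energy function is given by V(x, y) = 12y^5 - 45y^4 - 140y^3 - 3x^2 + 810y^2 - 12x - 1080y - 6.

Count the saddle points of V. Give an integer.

2

V separates as a function of x plus a function of y, so ∇V=0 decouples.
∂V/∂x = -6(x + 2) = 0 at x ∈ {-2}; ∂V/∂y = 60(y - 3)(y - 2)(y - 1)(y + 3) = 0 at y ∈ {-3, 1, 2, 3}.
The Hessian is diagonal: diag(V_xx, V_yy). Second derivatives: V_xx(-2)=-6; V_yy(-3)=-7200, V_yy(1)=480, V_yy(2)=-300, V_yy(3)=720.
Saddle points occur where the two diagonal entries have opposite signs: (-2, 1), (-2, 3). Count: 2.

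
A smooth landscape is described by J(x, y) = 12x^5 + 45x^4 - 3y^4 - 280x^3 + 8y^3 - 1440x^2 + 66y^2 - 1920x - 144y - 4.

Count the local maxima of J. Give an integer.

J separates as a function of x plus a function of y, so ∇J=0 decouples.
∂J/∂x = 60(x - 4)(x + 1)(x + 2)(x + 4) = 0 at x ∈ {-4, -2, -1, 4}; ∂J/∂y = -12(y - 4)(y - 1)(y + 3) = 0 at y ∈ {-3, 1, 4}.
The Hessian is diagonal: diag(J_xx, J_yy). Second derivatives: J_xx(-4)=-2880, J_xx(-2)=720, J_xx(-1)=-900, J_xx(4)=14400; J_yy(-3)=-336, J_yy(1)=144, J_yy(4)=-252.
Local maxima occur where both diagonal entries negative: (-4, -3), (-4, 4), (-1, -3), (-1, 4). Count: 4.

4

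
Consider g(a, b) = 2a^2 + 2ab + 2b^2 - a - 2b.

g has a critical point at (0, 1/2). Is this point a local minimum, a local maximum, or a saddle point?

The Hessian of g is constant: H = [[4, 2], [2, 4]].
det(H) = 4·4 − 2² = 12.
det(H) > 0 and tr(H) = 8 > 0, so H is positive definite and the point is a local minimum.

local minimum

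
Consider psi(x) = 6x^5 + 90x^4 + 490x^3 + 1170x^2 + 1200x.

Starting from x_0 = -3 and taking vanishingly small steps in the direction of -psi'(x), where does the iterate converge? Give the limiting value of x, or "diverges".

psi'(x) = 30(x + 1)(x + 2)(x + 4)(x + 5), so psi'(-3) = 120.
Gradient descent moves in the -psi' direction, i.e. x is decreasing.
The nearest critical point in that direction is x = -4, where psi'' = 180 > 0 (a local minimum). The iterate converges there.

-4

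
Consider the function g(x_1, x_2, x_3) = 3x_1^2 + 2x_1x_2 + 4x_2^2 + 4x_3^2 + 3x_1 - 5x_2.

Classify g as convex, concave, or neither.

g is quadratic, so its Hessian is the constant matrix H = [[6, 2, 0], [2, 8, 0], [0, 0, 8]].
Leading principal minors: 6, 44, 352.
All positive ⇒ H ≻ 0 ⇒ convex.

convex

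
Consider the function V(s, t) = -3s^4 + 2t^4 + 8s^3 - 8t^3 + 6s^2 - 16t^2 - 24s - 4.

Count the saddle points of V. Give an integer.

5

V separates as a function of s plus a function of t, so ∇V=0 decouples.
∂V/∂s = -12(s - 2)(s - 1)(s + 1) = 0 at s ∈ {-1, 1, 2}; ∂V/∂t = 8t(t - 4)(t + 1) = 0 at t ∈ {-1, 0, 4}.
The Hessian is diagonal: diag(V_ss, V_tt). Second derivatives: V_ss(-1)=-72, V_ss(1)=24, V_ss(2)=-36; V_tt(-1)=40, V_tt(0)=-32, V_tt(4)=160.
Saddle points occur where the two diagonal entries have opposite signs: (-1, -1), (-1, 4), (1, 0), (2, -1), (2, 4). Count: 5.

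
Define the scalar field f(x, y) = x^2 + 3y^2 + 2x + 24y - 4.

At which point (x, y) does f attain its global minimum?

f(x,y) separates as P(x) + Q(y) − 4, so its minimum is min P + min Q − 4.
P'(x) = 2x + 2 vanishes at x ∈ {-1}; Q'(y) = 6y + 24 vanishes at y ∈ {-4}.
Local minima of P (where P''>0): P(-1)=-1. Local minima of Q: Q(-4)=-48.
So the global minimum of f is P(-1) + Q(-4) − 4 = -1 − 48 − 4 = -53, attained at (-1, -4).

(-1, -4)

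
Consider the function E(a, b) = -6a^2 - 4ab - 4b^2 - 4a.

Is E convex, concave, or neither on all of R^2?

concave

E is quadratic, so its Hessian is the constant matrix H = [[-12, -4], [-4, -8]].
det(H) = 80, tr(H) = -20.
det(H) > 0 and tr(H) < 0, so H is negative definite everywhere: concave.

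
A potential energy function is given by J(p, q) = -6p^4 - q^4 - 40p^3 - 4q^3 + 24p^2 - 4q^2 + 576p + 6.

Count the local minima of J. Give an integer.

1

J separates as a function of p plus a function of q, so ∇J=0 decouples.
∂J/∂p = -24(p - 2)(p + 3)(p + 4) = 0 at p ∈ {-4, -3, 2}; ∂J/∂q = -4q(q + 1)(q + 2) = 0 at q ∈ {-2, -1, 0}.
The Hessian is diagonal: diag(J_pp, J_qq). Second derivatives: J_pp(-4)=-144, J_pp(-3)=120, J_pp(2)=-720; J_qq(-2)=-8, J_qq(-1)=4, J_qq(0)=-8.
Local minima occur where both diagonal entries positive: (-3, -1). Count: 1.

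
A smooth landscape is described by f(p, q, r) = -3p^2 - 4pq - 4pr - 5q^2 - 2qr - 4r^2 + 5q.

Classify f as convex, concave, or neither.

f is quadratic, so its Hessian is the constant matrix H = [[-6, -4, -4], [-4, -10, -2], [-4, -2, -8]].
Leading principal minors: -6, 44, -232.
Signs alternate −, +, − ⇒ H ≺ 0 ⇒ concave.

concave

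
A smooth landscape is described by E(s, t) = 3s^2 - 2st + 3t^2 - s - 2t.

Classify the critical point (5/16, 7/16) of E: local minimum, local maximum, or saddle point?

The Hessian of E is constant: H = [[6, -2], [-2, 6]].
det(H) = 6·6 − (-2)² = 32.
det(H) > 0 and tr(H) = 12 > 0, so H is positive definite and the point is a local minimum.

local minimum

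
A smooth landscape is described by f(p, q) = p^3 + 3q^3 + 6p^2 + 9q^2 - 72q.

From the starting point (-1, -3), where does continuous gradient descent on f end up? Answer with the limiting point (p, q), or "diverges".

f is separable, so gradient descent decouples: p follows -∂f/∂p, q follows -∂f/∂q.
∂f/∂p = 3p(p + 4); at p=-1 this is -9, so p increases.
∂f/∂q = 9(q - 2)(q + 4); at q=-3 this is -45, so q increases.
p converges to its nearest critical value 0 (a local min of the p-part); q converges to 2. The iterate converges to (0, 2).

(0, 2)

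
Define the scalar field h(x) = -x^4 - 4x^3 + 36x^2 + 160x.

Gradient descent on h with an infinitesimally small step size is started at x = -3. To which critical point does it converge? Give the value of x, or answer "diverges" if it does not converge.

-2

h'(x) = -4(x - 4)(x + 2)(x + 5), so h'(-3) = -56.
Gradient descent moves in the -h' direction, i.e. x is increasing.
The nearest critical point in that direction is x = -2, where h'' = 72 > 0 (a local minimum). The iterate converges there.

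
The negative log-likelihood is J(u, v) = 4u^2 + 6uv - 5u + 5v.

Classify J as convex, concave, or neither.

neither

J is quadratic, so its Hessian is the constant matrix H = [[8, 6], [6, 0]].
det(H) = -36, tr(H) = 8.
det(H) < 0, so H is indefinite: neither convex nor concave.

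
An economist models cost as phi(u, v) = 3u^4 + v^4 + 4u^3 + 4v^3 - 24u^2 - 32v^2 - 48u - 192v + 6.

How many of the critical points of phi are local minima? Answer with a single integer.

4

phi separates as a function of u plus a function of v, so ∇phi=0 decouples.
∂phi/∂u = 12(u - 2)(u + 1)(u + 2) = 0 at u ∈ {-2, -1, 2}; ∂phi/∂v = 4(v - 4)(v + 3)(v + 4) = 0 at v ∈ {-4, -3, 4}.
The Hessian is diagonal: diag(phi_uu, phi_vv). Second derivatives: phi_uu(-2)=48, phi_uu(-1)=-36, phi_uu(2)=144; phi_vv(-4)=32, phi_vv(-3)=-28, phi_vv(4)=224.
Local minima occur where both diagonal entries positive: (-2, -4), (-2, 4), (2, -4), (2, 4). Count: 4.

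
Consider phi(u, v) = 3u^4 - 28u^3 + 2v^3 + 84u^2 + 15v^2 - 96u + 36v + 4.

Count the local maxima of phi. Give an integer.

phi separates as a function of u plus a function of v, so ∇phi=0 decouples.
∂phi/∂u = 12(u - 4)(u - 2)(u - 1) = 0 at u ∈ {1, 2, 4}; ∂phi/∂v = 6(v + 2)(v + 3) = 0 at v ∈ {-3, -2}.
The Hessian is diagonal: diag(phi_uu, phi_vv). Second derivatives: phi_uu(1)=36, phi_uu(2)=-24, phi_uu(4)=72; phi_vv(-3)=-6, phi_vv(-2)=6.
Local maxima occur where both diagonal entries negative: (2, -3). Count: 1.

1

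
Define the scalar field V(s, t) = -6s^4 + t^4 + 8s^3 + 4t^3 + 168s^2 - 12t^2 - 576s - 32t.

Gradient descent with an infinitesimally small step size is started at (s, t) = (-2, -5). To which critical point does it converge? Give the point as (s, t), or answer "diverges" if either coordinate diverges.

V is separable, so gradient descent decouples: s follows -∂V/∂s, t follows -∂V/∂t.
∂V/∂s = -24(s - 3)(s - 2)(s + 4); at s=-2 this is -960, so s increases.
∂V/∂t = 4(t - 2)(t + 1)(t + 4); at t=-5 this is -112, so t increases.
s converges to its nearest critical value 2 (a local min of the s-part); t converges to -4. The iterate converges to (2, -4).

(2, -4)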